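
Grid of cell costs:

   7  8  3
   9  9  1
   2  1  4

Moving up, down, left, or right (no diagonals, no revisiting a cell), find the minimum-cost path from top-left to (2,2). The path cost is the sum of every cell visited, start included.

One optimal route is r0c0 -> r0c1 -> r0c2 -> r1c2 -> r2c2.
Its cost is 7 + 8 + 3 + 1 + 4 = 23.

23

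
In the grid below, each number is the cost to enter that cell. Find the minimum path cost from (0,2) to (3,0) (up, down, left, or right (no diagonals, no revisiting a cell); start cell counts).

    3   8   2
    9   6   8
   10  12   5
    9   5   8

Best path: (0,2) -> (1,2) -> (2,2) -> (3,2) -> (3,1) -> (3,0)
Cost: 2 + 8 + 5 + 8 + 5 + 9 = 37

37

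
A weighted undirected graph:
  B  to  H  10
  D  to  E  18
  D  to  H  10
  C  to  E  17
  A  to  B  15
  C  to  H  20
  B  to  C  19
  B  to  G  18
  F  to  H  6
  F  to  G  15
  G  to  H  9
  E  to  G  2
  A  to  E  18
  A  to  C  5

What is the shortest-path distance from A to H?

25

Checking several routes:
A -> C -> E -> G -> H: 5 + 17 + 2 + 9 = 33
A -> B -> H: 15 + 10 = 25
A -> C -> H: 5 + 20 = 25
A -> E -> G -> H: 18 + 2 + 9 = 29
Best route has total 25.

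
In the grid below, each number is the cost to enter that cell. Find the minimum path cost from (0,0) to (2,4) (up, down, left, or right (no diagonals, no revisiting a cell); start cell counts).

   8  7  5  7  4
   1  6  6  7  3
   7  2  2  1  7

27

Take [0,0]→[1,0]→[1,1]→[2,1]→[2,2]→[2,3]→[2,4] for a total of 8 + 1 + 6 + 2 + 2 + 1 + 7 = 27.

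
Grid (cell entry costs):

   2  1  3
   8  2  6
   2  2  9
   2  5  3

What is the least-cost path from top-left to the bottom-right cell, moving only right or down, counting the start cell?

15

Best path: (0,0) (0,1) (1,1) (2,1) (3,1) (3,2)
Cost: 2 + 1 + 2 + 2 + 5 + 3 = 15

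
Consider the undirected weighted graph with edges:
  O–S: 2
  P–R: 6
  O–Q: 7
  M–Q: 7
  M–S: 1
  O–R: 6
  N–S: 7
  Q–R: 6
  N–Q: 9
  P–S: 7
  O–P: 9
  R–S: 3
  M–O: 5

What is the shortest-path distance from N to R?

10

Some routes from N to R:
N → S → O → R: 7 + 2 + 6 = 15
N → S → R: 7 + 3 = 10
N → Q → M → S → R: 9 + 7 + 1 + 3 = 20
N → S → M → O → R: 7 + 1 + 5 + 6 = 19
N → Q → R: 9 + 6 = 15
Shortest: 10.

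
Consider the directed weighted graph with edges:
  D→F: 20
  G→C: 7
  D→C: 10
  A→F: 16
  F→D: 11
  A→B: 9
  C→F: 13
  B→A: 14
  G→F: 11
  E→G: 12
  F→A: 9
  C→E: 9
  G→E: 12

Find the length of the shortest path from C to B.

Candidate routes:
C-F-A-B: 13 + 9 + 9 = 31
C-E-G-F-A-B: 9 + 12 + 11 + 9 + 9 = 50
Best route has total 31.

31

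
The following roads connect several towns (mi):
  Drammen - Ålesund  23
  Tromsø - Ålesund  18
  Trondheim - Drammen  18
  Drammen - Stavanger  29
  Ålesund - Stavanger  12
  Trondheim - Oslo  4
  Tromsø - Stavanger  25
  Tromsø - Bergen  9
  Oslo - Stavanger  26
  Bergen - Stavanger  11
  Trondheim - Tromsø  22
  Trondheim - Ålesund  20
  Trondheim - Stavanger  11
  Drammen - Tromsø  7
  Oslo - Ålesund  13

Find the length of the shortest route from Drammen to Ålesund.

Checking several routes:
Drammen → Tromsø → Bergen → Stavanger → Ålesund: 7 + 9 + 11 + 12 = 39
Drammen → Tromsø → Ålesund: 7 + 18 = 25
Drammen → Trondheim → Oslo → Ålesund: 18 + 4 + 13 = 35
Drammen → Trondheim → Ålesund: 18 + 20 = 38
Drammen → Ålesund: 23
Best route has total 23 mi.

23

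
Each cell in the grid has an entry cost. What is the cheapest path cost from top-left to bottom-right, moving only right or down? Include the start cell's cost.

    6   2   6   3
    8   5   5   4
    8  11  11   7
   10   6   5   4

32

One optimal route is (0,0) (0,1) (0,2) (0,3) (1,3) (2,3) (3,3).
Its cost is 6 + 2 + 6 + 3 + 4 + 7 + 4 = 32.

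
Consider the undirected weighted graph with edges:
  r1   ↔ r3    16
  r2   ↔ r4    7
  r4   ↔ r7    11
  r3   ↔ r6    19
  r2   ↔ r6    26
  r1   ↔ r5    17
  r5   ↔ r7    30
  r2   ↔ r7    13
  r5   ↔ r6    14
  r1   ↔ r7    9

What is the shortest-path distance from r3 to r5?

33

A few of the r3→r5 routes:
r3 - r1 - r7 - r2 - r6 - r5: 16 + 9 + 13 + 26 + 14 = 78
r3 - r6 - r5: 19 + 14 = 33
r3 - r1 - r5: 16 + 17 = 33
r3 - r1 - r7 - r5: 16 + 9 + 30 = 55
Best route has total 33.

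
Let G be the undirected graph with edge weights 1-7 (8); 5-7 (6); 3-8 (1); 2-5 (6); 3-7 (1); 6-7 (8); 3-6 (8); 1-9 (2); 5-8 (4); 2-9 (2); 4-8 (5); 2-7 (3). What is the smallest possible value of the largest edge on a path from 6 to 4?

8

Comparing a few candidate routes:
6→3→7→5→8→4: max(8, 1, 6, 4, 5) = 8
6→3→7→1→9→2→5→8→4: max(8, 1, 8, 2, 2, 6, 4, 5) = 8
6→3→8→4: max(8, 1, 5) = 8
6→3→7→2→5→8→4: max(8, 1, 3, 6, 4, 5) = 8
Best route has worst link 8.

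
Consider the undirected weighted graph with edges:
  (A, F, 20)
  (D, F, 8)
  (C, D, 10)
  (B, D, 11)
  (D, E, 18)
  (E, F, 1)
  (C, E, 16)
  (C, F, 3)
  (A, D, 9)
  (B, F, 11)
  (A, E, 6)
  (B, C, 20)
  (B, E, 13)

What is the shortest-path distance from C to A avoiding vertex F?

Some routes from C to A avoiding F:
C - D - B - E - A: 10 + 11 + 13 + 6 = 40
C - E - A: 16 + 6 = 22
C - D - A: 10 + 9 = 19
C - B - E - A: 20 + 13 + 6 = 39
C - D - E - A: 10 + 18 + 6 = 34
Shortest: 19.

19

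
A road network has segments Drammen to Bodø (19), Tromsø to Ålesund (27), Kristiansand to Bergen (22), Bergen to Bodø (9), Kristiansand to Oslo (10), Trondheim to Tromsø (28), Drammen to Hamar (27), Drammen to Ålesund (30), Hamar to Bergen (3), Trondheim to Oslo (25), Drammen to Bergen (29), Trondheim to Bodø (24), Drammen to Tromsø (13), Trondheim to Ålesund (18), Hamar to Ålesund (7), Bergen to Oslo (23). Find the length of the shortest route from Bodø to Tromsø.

32

Checking several routes:
Bodø→Bergen→Drammen→Tromsø: 9 + 29 + 13 = 51
Bodø→Drammen→Tromsø: 19 + 13 = 32
Bodø→Bergen→Hamar→Ålesund→Tromsø: 9 + 3 + 7 + 27 = 46
Bodø→Bergen→Hamar→Drammen→Tromsø: 9 + 3 + 27 + 13 = 52
The minimum is 32 mi.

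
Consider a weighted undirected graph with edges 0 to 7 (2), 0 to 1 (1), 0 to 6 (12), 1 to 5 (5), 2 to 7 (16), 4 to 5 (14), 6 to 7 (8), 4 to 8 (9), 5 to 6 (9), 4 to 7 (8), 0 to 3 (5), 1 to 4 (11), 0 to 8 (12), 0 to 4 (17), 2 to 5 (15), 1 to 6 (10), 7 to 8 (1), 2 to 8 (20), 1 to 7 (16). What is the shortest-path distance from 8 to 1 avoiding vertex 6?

Comparing a few candidate routes:
8 → 7 → 1: 1 + 16 = 17
8 → 7 → 0 → 1: 1 + 2 + 1 = 4
8 → 0 → 1: 12 + 1 = 13
8 → 4 → 1: 9 + 11 = 20
Best route has total 4.

4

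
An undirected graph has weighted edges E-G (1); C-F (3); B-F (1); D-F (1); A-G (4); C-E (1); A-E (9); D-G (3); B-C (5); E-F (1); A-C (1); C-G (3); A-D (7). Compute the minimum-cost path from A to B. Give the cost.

Some routes from A to B:
A → C → E → F → B: 1 + 1 + 1 + 1 = 4
A → C → B: 1 + 5 = 6
A → C → G → E → F → B: 1 + 3 + 1 + 1 + 1 = 7
A → C → F → B: 1 + 3 + 1 = 5
Best route has total 4.

4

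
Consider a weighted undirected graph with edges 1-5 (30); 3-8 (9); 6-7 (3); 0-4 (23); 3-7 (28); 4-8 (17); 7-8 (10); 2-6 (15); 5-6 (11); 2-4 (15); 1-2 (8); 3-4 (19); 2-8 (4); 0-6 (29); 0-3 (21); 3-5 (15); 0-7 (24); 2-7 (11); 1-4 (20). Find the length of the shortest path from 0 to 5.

36

Comparing a few candidate routes:
0 -> 3 -> 5: 21 + 15 = 36
0 -> 7 -> 6 -> 5: 24 + 3 + 11 = 38
0 -> 6 -> 5: 29 + 11 = 40
Shortest: 36.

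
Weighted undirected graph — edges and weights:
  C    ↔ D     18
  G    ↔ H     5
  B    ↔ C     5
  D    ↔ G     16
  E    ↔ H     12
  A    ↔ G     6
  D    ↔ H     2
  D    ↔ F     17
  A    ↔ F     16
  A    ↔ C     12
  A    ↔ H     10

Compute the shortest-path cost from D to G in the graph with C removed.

7

A few of the D→G routes:
D→H→G: 2 + 5 = 7
D→G: 16
D→H→A→G: 2 + 10 + 6 = 18
Shortest: 7.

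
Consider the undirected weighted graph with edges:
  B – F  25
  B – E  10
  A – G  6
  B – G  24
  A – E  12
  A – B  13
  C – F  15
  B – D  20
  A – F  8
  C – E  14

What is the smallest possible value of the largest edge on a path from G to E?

Checking several routes:
G→B→A→F→C→E: max(24, 13, 8, 15, 14) = 24
G→A→B→E: max(6, 13, 10) = 13
G→B→A→E: max(24, 13, 12) = 24
G→A→F→C→E: max(6, 8, 15, 14) = 15
G→A→E: max(6, 12) = 12
Smallest bottleneck: 12.

12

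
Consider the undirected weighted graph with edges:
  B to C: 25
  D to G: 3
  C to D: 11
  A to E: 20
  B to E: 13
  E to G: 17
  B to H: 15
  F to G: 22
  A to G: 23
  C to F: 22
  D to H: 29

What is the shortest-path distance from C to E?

31

Comparing a few candidate routes:
C - D - G - E: 11 + 3 + 17 = 31
C - D - H - B - E: 11 + 29 + 15 + 13 = 68
C - B - E: 25 + 13 = 38
C - D - G - A - E: 11 + 3 + 23 + 20 = 57
C - F - G - E: 22 + 22 + 17 = 61
Best route has total 31.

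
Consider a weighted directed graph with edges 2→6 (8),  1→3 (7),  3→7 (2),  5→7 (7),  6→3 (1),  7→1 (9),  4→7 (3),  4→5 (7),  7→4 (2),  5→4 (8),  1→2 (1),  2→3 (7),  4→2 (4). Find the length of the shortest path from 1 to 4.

Candidate routes:
1 → 3 → 7 → 4: 7 + 2 + 2 = 11
1 → 2 → 6 → 3 → 7 → 4: 1 + 8 + 1 + 2 + 2 = 14
1 → 2 → 3 → 7 → 4: 1 + 7 + 2 + 2 = 12
The minimum is 11.

11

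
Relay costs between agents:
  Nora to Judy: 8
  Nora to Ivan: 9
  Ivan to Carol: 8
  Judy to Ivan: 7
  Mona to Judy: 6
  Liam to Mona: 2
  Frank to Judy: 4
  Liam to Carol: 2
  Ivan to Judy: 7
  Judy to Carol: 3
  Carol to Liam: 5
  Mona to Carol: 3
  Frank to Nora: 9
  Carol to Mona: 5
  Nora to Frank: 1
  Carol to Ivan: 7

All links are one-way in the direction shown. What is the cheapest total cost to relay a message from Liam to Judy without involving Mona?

16

Candidate routes:
Liam → Carol → Ivan → Judy: 2 + 7 + 7 = 16
Shortest: 16.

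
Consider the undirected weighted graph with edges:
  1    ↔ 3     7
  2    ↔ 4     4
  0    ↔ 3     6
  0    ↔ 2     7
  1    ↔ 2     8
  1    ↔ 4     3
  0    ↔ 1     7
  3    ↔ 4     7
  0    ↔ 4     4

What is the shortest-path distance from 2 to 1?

Checking several routes:
2-0-1: 7 + 7 = 14
2-0-4-1: 7 + 4 + 3 = 14
2-1: 8
2-4-1: 4 + 3 = 7
Shortest: 7.

7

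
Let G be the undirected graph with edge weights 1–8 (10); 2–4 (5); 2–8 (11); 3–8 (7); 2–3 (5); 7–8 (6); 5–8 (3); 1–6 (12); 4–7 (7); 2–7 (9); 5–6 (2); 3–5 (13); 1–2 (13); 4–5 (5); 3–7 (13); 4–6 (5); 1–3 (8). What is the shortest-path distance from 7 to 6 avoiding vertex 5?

12

Comparing a few candidate routes:
7-8-3-2-4-6: 6 + 7 + 5 + 5 + 5 = 28
7-8-1-6: 6 + 10 + 12 = 28
7-2-4-6: 9 + 5 + 5 = 19
7-8-2-4-6: 6 + 11 + 5 + 5 = 27
7-4-6: 7 + 5 = 12
Shortest: 12.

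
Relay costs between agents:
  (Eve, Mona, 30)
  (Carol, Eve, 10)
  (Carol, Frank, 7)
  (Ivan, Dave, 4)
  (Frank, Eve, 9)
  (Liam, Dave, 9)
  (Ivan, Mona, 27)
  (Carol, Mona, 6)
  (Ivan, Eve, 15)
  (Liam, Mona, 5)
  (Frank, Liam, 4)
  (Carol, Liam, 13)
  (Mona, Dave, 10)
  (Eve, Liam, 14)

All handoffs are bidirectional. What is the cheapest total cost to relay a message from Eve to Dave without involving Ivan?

22

Comparing a few candidate routes:
Eve -> Liam -> Dave: 14 + 9 = 23
Eve -> Carol -> Mona -> Dave: 10 + 6 + 10 = 26
Eve -> Frank -> Liam -> Dave: 9 + 4 + 9 = 22
Best route has total 22.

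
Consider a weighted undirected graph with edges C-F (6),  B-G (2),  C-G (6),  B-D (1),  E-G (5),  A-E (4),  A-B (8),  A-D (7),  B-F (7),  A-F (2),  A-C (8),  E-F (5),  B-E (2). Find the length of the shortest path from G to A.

8

Checking several routes:
G→E→A: 5 + 4 = 9
G→B→E→A: 2 + 2 + 4 = 8
G→B→D→A: 2 + 1 + 7 = 10
Best route has total 8.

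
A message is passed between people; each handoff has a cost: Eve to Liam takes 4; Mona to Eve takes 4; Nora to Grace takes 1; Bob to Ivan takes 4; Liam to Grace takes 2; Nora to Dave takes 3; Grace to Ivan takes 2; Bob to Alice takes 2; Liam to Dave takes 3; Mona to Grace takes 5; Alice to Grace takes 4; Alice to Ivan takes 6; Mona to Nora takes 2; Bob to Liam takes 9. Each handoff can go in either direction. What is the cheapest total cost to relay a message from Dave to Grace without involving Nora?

Routes from Dave to Grace avoiding Nora:
Dave - Liam - Bob - Ivan - Alice - Grace: 3 + 9 + 4 + 6 + 4 = 26
Dave - Liam - Bob - Ivan - Grace: 3 + 9 + 4 + 2 = 18
Dave - Liam - Eve - Mona - Grace: 3 + 4 + 4 + 5 = 16
Dave - Liam - Grace: 3 + 2 = 5
Dave - Liam - Bob - Alice - Grace: 3 + 9 + 2 + 4 = 18
Dave - Liam - Bob - Alice - Ivan - Grace: 3 + 9 + 2 + 6 + 2 = 22
Best route has total 5.

5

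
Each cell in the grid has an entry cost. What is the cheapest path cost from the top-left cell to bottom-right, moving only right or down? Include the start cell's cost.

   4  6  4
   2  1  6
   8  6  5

Cheapest: (0,0) → (1,0) → (1,1) → (1,2) → (2,2)
  4 + 2 + 1 + 6 + 5 = 18

18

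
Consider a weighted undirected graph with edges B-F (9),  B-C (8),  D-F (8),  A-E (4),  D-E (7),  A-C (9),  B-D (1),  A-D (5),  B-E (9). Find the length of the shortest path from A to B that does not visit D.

Routes from A to B avoiding D:
A→C→B: 9 + 8 = 17
A→E→B: 4 + 9 = 13
Best route has total 13.

13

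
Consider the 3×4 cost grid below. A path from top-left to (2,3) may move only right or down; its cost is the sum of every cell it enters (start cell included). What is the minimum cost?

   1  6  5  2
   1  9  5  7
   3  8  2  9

24

Path (0,0) → (1,0) → (2,0) → (2,1) → (2,2) → (2,3): 1 + 1 + 3 + 8 + 2 + 9 = 24.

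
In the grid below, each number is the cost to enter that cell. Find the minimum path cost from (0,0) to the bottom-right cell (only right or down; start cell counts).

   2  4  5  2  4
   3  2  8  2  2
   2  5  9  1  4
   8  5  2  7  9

29

Take (0,0) -> (0,1) -> (0,2) -> (0,3) -> (1,3) -> (2,3) -> (2,4) -> (3,4) for a total of 2 + 4 + 5 + 2 + 2 + 1 + 4 + 9 = 29.
For comparison, the top-then-right route costs 32.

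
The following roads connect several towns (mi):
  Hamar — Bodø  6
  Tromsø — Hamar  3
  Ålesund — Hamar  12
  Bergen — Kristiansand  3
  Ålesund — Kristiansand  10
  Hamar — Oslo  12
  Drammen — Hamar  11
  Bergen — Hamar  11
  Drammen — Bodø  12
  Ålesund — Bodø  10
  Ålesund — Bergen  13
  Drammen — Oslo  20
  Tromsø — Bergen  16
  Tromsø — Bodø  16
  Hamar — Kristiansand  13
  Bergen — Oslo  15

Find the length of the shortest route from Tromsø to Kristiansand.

16

A few of the Tromsø→Kristiansand routes:
Tromsø -> Bergen -> Kristiansand: 16 + 3 = 19
Tromsø -> Hamar -> Ålesund -> Bergen -> Kristiansand: 3 + 12 + 13 + 3 = 31
Tromsø -> Hamar -> Ålesund -> Kristiansand: 3 + 12 + 10 = 25
Tromsø -> Hamar -> Bodø -> Ålesund -> Kristiansand: 3 + 6 + 10 + 10 = 29
Tromsø -> Hamar -> Bergen -> Kristiansand: 3 + 11 + 3 = 17
Tromsø -> Hamar -> Kristiansand: 3 + 13 = 16
Best route has total 16 mi.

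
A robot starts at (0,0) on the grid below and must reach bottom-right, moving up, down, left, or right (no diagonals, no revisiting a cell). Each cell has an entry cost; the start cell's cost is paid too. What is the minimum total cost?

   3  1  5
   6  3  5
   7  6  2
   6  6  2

16

Best path: r0c0 r0c1 r1c1 r1c2 r2c2 r3c2
Cost: 3 + 1 + 3 + 5 + 2 + 2 = 16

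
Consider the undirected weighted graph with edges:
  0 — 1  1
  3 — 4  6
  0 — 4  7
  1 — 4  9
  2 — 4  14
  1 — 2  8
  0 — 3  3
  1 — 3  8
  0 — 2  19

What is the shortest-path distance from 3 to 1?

4

Some routes from 3 to 1:
3 → 1: 8
3 → 4 → 0 → 1: 6 + 7 + 1 = 14
3 → 0 → 1: 3 + 1 = 4
Best route has total 4.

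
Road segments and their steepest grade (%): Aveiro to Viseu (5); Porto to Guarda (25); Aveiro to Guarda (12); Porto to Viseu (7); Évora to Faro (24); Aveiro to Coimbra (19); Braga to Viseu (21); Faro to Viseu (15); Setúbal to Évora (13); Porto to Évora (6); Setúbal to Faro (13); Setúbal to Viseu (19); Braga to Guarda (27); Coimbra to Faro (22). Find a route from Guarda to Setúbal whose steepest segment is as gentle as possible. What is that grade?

13

Comparing a few candidate routes:
Guarda -> Aveiro -> Viseu -> Faro -> Setúbal: max(12, 5, 15, 13) = 15
Guarda -> Aveiro -> Viseu -> Setúbal: max(12, 5, 19) = 19
Guarda -> Aveiro -> Coimbra -> Faro -> Viseu -> Porto -> Évora -> Setúbal: max(12, 19, 22, 15, 7, 6, 13) = 22
Guarda -> Aveiro -> Viseu -> Porto -> Évora -> Setúbal: max(12, 5, 7, 6, 13) = 13
Guarda -> Aveiro -> Coimbra -> Faro -> Setúbal: max(12, 19, 22, 13) = 22
Smallest bottleneck: 13%.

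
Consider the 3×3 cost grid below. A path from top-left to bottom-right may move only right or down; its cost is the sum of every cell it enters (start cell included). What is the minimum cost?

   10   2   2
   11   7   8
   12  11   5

27

Cheapest: [0,0] -> [0,1] -> [0,2] -> [1,2] -> [2,2]
  10 + 2 + 2 + 8 + 5 = 27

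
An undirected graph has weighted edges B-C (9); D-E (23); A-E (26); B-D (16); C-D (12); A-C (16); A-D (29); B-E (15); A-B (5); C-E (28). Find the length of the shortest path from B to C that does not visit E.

9

Some routes from B to C avoiding E:
B→A→C: 5 + 16 = 21
B→D→C: 16 + 12 = 28
B→C: 9
Best route has total 9.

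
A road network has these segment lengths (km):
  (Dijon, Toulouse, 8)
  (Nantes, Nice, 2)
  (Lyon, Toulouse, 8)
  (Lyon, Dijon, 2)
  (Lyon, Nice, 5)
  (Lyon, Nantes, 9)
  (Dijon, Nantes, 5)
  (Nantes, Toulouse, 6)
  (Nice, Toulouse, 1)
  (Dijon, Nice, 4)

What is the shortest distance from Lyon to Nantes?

7

Comparing a few candidate routes:
Lyon→Dijon→Nantes: 2 + 5 = 7
Lyon→Nice→Nantes: 5 + 2 = 7
Lyon→Dijon→Nice→Nantes: 2 + 4 + 2 = 8
Lyon→Nantes: 9
Shortest: 7 km.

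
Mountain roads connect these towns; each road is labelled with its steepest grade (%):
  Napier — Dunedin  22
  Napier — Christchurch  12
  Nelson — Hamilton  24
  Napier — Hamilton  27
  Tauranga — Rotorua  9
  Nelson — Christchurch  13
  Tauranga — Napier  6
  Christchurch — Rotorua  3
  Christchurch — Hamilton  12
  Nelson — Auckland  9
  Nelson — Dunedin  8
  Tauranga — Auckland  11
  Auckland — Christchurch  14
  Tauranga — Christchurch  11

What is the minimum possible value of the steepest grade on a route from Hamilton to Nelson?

Checking several routes:
Hamilton→Christchurch→Nelson: max(12, 13) = 13
Hamilton→Christchurch→Napier→Tauranga→Auckland→Nelson: max(12, 12, 6, 11, 9) = 12
Hamilton→Christchurch→Tauranga→Auckland→Nelson: max(12, 11, 11, 9) = 12
Hamilton→Christchurch→Rotorua→Tauranga→Auckland→Nelson: max(12, 3, 9, 11, 9) = 12
Best route has worst link 12%.

12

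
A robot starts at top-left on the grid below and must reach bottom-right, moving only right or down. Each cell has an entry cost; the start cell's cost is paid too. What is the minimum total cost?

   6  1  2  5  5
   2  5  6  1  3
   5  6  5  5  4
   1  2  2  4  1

23

Take r0c0 → r0c1 → r0c2 → r0c3 → r1c3 → r1c4 → r2c4 → r3c4 for a total of 6 + 1 + 2 + 5 + 1 + 3 + 4 + 1 = 23.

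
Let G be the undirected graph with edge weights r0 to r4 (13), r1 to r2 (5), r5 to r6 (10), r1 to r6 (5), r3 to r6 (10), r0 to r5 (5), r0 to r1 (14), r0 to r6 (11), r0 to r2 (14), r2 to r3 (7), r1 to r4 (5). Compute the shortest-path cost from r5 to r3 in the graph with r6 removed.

Routes from r5 to r3 avoiding r6:
r5 → r0 → r4 → r1 → r2 → r3: 5 + 13 + 5 + 5 + 7 = 35
r5 → r0 → r1 → r2 → r3: 5 + 14 + 5 + 7 = 31
r5 → r0 → r2 → r3: 5 + 14 + 7 = 26
Best route has total 26.

26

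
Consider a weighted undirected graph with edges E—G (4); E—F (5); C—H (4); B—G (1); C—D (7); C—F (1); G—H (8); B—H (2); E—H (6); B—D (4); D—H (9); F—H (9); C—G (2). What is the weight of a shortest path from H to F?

5

Some routes from H to F:
H -> G -> C -> F: 8 + 2 + 1 = 11
H -> E -> F: 6 + 5 = 11
H -> B -> G -> E -> F: 2 + 1 + 4 + 5 = 12
H -> C -> F: 4 + 1 = 5
H -> F: 9
H -> B -> G -> C -> F: 2 + 1 + 2 + 1 = 6
Shortest: 5.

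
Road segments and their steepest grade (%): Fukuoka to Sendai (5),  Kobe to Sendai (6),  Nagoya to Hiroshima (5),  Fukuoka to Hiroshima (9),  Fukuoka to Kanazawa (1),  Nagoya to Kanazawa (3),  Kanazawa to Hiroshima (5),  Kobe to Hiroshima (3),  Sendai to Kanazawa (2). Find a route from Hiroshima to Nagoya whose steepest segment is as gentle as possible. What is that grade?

5

Checking several routes:
Hiroshima → Nagoya: max(5) = 5
Hiroshima → Kobe → Sendai → Fukuoka → Kanazawa → Nagoya: max(3, 6, 5, 1, 3) = 6
Hiroshima → Kanazawa → Nagoya: max(5, 3) = 5
Smallest bottleneck: 5%.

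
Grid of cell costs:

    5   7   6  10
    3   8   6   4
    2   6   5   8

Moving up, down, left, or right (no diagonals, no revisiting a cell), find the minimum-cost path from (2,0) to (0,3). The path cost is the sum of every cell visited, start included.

One optimal route is (2,0) -> (1,0) -> (0,0) -> (0,1) -> (0,2) -> (0,3).
Its cost is 2 + 3 + 5 + 7 + 6 + 10 = 33.

33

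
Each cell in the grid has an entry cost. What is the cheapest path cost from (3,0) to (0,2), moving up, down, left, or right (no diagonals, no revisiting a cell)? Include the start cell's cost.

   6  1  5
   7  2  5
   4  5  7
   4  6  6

Take (3,0) -> (2,0) -> (2,1) -> (1,1) -> (0,1) -> (0,2) for a total of 4 + 4 + 5 + 2 + 1 + 5 = 21.

21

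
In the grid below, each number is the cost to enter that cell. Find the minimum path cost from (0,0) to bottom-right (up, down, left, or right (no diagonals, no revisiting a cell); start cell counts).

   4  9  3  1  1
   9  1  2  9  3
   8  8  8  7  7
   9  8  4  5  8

36

Cheapest: r0c0 → r0c1 → r0c2 → r0c3 → r0c4 → r1c4 → r2c4 → r3c4
  4 + 9 + 3 + 1 + 1 + 3 + 7 + 8 = 36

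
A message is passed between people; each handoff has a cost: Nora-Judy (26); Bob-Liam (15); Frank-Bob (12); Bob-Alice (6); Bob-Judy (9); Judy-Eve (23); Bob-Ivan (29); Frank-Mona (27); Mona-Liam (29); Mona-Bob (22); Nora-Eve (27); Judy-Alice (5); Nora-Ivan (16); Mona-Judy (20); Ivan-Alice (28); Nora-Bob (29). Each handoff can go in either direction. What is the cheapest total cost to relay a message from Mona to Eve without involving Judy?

Some routes from Mona to Eve avoiding Judy:
Mona-Bob-Alice-Ivan-Nora-Eve: 22 + 6 + 28 + 16 + 27 = 99
Mona-Bob-Nora-Eve: 22 + 29 + 27 = 78
Mona-Bob-Ivan-Nora-Eve: 22 + 29 + 16 + 27 = 94
Mona-Frank-Bob-Nora-Eve: 27 + 12 + 29 + 27 = 95
Best route has total 78.

78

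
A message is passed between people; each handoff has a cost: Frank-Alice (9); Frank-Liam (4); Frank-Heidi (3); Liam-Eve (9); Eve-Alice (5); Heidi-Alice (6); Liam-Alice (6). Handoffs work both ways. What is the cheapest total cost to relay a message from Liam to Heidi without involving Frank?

12

Routes from Liam to Heidi avoiding Frank:
Liam-Alice-Heidi: 6 + 6 = 12
Liam-Eve-Alice-Heidi: 9 + 5 + 6 = 20
The minimum is 12.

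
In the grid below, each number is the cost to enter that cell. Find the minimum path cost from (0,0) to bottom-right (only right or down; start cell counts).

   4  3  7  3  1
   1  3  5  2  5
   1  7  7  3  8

Take [0,0] [1,0] [1,1] [1,2] [1,3] [2,3] [2,4] for a total of 4 + 1 + 3 + 5 + 2 + 3 + 8 = 26.
(Top row then right column would cost 31.)

26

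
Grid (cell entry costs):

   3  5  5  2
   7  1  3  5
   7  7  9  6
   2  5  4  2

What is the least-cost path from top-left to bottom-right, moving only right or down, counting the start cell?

25

Cheapest: r0c0 → r0c1 → r1c1 → r1c2 → r1c3 → r2c3 → r3c3
  3 + 5 + 1 + 3 + 5 + 6 + 2 = 25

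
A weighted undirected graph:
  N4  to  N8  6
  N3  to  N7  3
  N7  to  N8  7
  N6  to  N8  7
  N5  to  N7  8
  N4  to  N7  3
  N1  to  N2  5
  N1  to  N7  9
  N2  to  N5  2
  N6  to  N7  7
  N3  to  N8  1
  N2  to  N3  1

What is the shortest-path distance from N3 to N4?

A few of the N3→N4 routes:
N3 -> N8 -> N7 -> N4: 1 + 7 + 3 = 11
N3 -> N2 -> N5 -> N7 -> N4: 1 + 2 + 8 + 3 = 14
N3 -> N8 -> N4: 1 + 6 = 7
N3 -> N7 -> N8 -> N4: 3 + 7 + 6 = 16
N3 -> N7 -> N4: 3 + 3 = 6
Shortest: 6.

6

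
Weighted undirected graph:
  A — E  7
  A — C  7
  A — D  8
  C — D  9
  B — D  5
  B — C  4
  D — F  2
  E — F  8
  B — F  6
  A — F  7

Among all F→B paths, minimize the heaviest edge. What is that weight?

5

Comparing a few candidate routes:
F - E - A - C - B: max(8, 7, 7, 4) = 8
F - D - A - C - B: max(2, 8, 7, 4) = 8
F - E - A - D - B: max(8, 7, 8, 5) = 8
F - D - B: max(2, 5) = 5
F - B: max(6) = 6
F - A - C - B: max(7, 7, 4) = 7
The minimum achievable maximum is 5.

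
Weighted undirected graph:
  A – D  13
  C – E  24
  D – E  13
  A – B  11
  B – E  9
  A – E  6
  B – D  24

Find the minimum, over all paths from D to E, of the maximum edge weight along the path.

Checking several routes:
D→A→B→E: max(13, 11, 9) = 13
D→A→E: max(13, 6) = 13
D→E: max(13) = 13
The minimum achievable maximum is 13.

13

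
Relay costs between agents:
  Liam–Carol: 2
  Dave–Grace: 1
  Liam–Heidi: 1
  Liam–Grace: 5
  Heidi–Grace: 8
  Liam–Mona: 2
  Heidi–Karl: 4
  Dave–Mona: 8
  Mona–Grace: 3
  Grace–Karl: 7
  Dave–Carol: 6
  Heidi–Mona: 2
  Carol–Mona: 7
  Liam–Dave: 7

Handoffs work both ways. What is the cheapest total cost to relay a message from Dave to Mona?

4

Checking several routes:
Dave→Grace→Liam→Heidi→Mona: 1 + 5 + 1 + 2 = 9
Dave→Grace→Liam→Mona: 1 + 5 + 2 = 8
Dave→Grace→Mona: 1 + 3 = 4
Dave→Mona: 8
Dave→Liam→Mona: 7 + 2 = 9
Best route has total 4.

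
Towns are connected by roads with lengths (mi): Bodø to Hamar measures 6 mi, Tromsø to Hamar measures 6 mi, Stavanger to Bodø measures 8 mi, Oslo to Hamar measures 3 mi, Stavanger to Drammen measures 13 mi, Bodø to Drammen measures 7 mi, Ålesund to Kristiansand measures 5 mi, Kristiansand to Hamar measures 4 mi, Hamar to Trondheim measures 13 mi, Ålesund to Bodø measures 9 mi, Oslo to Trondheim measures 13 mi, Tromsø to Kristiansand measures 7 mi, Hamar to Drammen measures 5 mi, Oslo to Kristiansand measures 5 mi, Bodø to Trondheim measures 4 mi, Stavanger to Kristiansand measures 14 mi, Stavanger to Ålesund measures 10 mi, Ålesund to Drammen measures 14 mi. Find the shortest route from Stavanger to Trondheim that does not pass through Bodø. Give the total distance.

A few of the Stavanger→Trondheim routes:
Stavanger - Kristiansand - Hamar - Trondheim: 14 + 4 + 13 = 31
Stavanger - Ålesund - Kristiansand - Hamar - Trondheim: 10 + 5 + 4 + 13 = 32
Stavanger - Drammen - Hamar - Trondheim: 13 + 5 + 13 = 31
Stavanger - Kristiansand - Oslo - Trondheim: 14 + 5 + 13 = 32
Best route has total 31 mi.

31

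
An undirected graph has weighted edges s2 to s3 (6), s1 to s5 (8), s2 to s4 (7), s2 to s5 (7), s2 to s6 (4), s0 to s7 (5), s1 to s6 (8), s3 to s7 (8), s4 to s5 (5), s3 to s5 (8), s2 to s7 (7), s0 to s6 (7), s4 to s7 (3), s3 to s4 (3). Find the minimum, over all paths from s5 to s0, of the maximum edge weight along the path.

5

A few of the s5→s0 routes:
s5 -> s2 -> s6 -> s0: max(7, 4, 7) = 7
s5 -> s4 -> s7 -> s0: max(5, 3, 5) = 5
s5 -> s2 -> s4 -> s7 -> s0: max(7, 7, 3, 5) = 7
Best route has worst link 5.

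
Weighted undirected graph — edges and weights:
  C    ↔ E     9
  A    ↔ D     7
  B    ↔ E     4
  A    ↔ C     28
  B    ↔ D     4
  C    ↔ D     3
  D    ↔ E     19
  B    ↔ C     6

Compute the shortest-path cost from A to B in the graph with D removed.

Candidate routes:
A-C-E-B: 28 + 9 + 4 = 41
A-C-B: 28 + 6 = 34
Shortest: 34.

34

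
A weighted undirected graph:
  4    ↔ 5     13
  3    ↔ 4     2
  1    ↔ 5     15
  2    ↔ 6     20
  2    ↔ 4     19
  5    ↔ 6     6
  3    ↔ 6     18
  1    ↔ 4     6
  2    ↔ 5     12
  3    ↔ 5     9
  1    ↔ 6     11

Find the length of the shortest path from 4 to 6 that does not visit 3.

Comparing a few candidate routes:
4 -> 5 -> 6: 13 + 6 = 19
4 -> 1 -> 5 -> 6: 6 + 15 + 6 = 27
4 -> 1 -> 6: 6 + 11 = 17
4 -> 2 -> 5 -> 6: 19 + 12 + 6 = 37
Best route has total 17.

17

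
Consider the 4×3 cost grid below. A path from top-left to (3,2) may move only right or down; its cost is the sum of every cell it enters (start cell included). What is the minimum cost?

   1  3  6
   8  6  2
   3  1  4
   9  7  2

17

Cheapest: (0,0) -> (0,1) -> (1,1) -> (2,1) -> (2,2) -> (3,2)
  1 + 3 + 6 + 1 + 4 + 2 = 17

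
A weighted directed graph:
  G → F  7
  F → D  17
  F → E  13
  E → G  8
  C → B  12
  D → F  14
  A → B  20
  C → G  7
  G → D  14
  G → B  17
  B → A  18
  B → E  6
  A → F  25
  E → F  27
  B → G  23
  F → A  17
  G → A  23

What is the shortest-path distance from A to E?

Comparing a few candidate routes:
A -> B -> E: 20 + 6 = 26
A -> F -> E: 25 + 13 = 38
A -> B -> G -> F -> E: 20 + 23 + 7 + 13 = 63
The minimum is 26.

26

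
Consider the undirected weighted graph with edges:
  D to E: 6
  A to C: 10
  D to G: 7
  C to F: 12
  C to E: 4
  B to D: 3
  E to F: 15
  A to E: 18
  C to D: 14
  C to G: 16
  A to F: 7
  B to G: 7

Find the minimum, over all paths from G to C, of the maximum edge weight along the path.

7

Checking several routes:
G - D - C: max(7, 14) = 14
G - D - E - F - A - C: max(7, 6, 15, 7, 10) = 15
G - B - D - C: max(7, 3, 14) = 14
G - D - E - F - C: max(7, 6, 15, 12) = 15
G - B - D - E - C: max(7, 3, 6, 4) = 7
G - D - E - C: max(7, 6, 4) = 7
The minimum achievable maximum is 7.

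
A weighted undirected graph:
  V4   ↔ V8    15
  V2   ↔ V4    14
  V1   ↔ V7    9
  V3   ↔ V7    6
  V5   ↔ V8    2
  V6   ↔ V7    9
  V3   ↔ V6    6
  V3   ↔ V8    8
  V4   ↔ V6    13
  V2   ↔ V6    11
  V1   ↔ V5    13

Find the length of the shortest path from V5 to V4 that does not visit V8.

44

Routes from V5 to V4 avoiding V8:
V5 -> V1 -> V7 -> V3 -> V6 -> V2 -> V4: 13 + 9 + 6 + 6 + 11 + 14 = 59
V5 -> V1 -> V7 -> V3 -> V6 -> V4: 13 + 9 + 6 + 6 + 13 = 47
V5 -> V1 -> V7 -> V6 -> V4: 13 + 9 + 9 + 13 = 44
V5 -> V1 -> V7 -> V6 -> V2 -> V4: 13 + 9 + 9 + 11 + 14 = 56
Shortest: 44.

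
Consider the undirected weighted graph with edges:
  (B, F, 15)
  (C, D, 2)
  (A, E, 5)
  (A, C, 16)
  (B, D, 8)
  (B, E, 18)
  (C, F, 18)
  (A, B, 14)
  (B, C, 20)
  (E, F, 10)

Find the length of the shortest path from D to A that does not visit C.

Routes from D to A avoiding C:
D -> B -> E -> A: 8 + 18 + 5 = 31
D -> B -> F -> E -> A: 8 + 15 + 10 + 5 = 38
D -> B -> A: 8 + 14 = 22
Best route has total 22.

22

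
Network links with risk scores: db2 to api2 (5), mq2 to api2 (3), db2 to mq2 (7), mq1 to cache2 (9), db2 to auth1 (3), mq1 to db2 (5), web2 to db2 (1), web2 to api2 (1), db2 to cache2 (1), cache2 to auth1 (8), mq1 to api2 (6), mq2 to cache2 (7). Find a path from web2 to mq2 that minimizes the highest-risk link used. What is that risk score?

Some routes from web2 to mq2:
web2 - db2 - mq1 - api2 - mq2: max(1, 5, 6, 3) = 6
web2 - api2 - mq2: max(1, 3) = 3
web2 - api2 - mq1 - db2 - cache2 - mq2: max(1, 6, 5, 1, 7) = 7
web2 - db2 - cache2 - mq2: max(1, 1, 7) = 7
web2 - db2 - mq2: max(1, 7) = 7
web2 - db2 - api2 - mq2: max(1, 5, 3) = 5
Best route has worst link 3.

3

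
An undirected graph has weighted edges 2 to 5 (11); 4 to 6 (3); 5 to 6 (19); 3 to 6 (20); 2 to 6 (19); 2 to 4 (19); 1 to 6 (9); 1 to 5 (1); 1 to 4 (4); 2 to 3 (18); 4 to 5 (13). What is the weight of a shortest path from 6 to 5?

8

A few of the 6→5 routes:
6-2-5: 19 + 11 = 30
6-1-5: 9 + 1 = 10
6-4-1-5: 3 + 4 + 1 = 8
6-4-5: 3 + 13 = 16
6-1-4-5: 9 + 4 + 13 = 26
6-5: 19
Shortest: 8.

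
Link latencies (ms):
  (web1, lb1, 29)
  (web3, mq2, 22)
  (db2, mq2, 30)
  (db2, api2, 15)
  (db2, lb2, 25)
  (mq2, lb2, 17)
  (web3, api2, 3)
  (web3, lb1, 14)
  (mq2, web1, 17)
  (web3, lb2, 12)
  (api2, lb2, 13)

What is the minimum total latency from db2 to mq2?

Comparing a few candidate routes:
db2-lb2-mq2: 25 + 17 = 42
db2-api2-web3-mq2: 15 + 3 + 22 = 40
db2-mq2: 30
db2-api2-lb2-mq2: 15 + 13 + 17 = 45
Shortest: 30 ms.

30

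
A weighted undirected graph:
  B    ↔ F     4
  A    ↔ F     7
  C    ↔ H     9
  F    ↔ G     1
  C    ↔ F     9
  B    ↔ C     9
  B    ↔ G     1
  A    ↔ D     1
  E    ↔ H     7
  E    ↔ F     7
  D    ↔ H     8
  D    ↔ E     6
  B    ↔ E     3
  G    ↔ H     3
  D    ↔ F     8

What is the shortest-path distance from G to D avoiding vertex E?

9

Comparing a few candidate routes:
G - F - D: 1 + 8 = 9
G - F - A - D: 1 + 7 + 1 = 9
G - H - D: 3 + 8 = 11
G - B - F - A - D: 1 + 4 + 7 + 1 = 13
The minimum is 9.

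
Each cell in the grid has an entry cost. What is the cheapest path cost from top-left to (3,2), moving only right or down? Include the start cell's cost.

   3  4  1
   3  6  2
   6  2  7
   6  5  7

24

Cheapest: (0,0) → (0,1) → (0,2) → (1,2) → (2,2) → (3,2)
  3 + 4 + 1 + 2 + 7 + 7 = 24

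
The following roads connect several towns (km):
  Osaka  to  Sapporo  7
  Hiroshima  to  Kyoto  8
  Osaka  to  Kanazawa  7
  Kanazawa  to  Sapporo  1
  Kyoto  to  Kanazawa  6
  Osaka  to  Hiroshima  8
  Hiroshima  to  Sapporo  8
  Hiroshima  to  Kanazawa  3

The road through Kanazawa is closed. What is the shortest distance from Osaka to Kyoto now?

Candidate routes:
Osaka -> Hiroshima -> Kyoto: 8 + 8 = 16
Osaka -> Sapporo -> Hiroshima -> Kyoto: 7 + 8 + 8 = 23
The minimum is 16 km.

16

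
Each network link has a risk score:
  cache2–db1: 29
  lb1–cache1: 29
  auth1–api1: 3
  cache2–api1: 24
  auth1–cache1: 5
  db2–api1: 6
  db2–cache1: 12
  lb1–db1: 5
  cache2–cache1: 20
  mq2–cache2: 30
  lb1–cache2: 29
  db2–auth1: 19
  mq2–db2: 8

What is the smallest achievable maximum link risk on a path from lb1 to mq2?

Some routes from lb1 to mq2:
lb1 -> cache1 -> db2 -> mq2: max(29, 12, 8) = 29
lb1 -> cache1 -> cache2 -> api1 -> db2 -> mq2: max(29, 20, 24, 6, 8) = 29
lb1 -> cache1 -> auth1 -> db2 -> mq2: max(29, 5, 19, 8) = 29
lb1 -> cache1 -> auth1 -> api1 -> db2 -> mq2: max(29, 5, 3, 6, 8) = 29
The minimum achievable maximum is 29.

29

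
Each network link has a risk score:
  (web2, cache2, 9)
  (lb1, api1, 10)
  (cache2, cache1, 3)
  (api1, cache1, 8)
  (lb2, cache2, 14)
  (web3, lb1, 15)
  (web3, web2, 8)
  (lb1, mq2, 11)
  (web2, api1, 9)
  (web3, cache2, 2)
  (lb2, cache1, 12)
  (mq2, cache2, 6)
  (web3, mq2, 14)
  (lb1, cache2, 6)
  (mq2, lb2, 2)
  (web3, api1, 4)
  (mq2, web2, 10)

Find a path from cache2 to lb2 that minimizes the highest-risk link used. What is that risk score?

Some routes from cache2 to lb2:
cache2-web3-api1-web2-mq2-lb2: max(2, 4, 9, 10, 2) = 10
cache2-mq2-lb2: max(6, 2) = 6
cache2-web3-web2-mq2-lb2: max(2, 8, 10, 2) = 10
Best route has worst link 6.

6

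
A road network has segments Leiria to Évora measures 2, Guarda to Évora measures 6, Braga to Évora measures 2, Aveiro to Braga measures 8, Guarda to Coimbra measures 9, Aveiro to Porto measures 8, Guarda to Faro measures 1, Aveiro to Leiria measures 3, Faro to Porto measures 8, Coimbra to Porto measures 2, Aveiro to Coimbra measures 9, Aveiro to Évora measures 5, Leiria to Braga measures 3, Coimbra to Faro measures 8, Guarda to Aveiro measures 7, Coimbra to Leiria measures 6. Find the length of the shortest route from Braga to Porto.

A few of the Braga→Porto routes:
Braga → Leiria → Aveiro → Porto: 3 + 3 + 8 = 14
Braga → Évora → Leiria → Aveiro → Porto: 2 + 2 + 3 + 8 = 15
Braga → Évora → Aveiro → Porto: 2 + 5 + 8 = 15
Braga → Leiria → Coimbra → Porto: 3 + 6 + 2 = 11
Braga → Aveiro → Porto: 8 + 8 = 16
Braga → Évora → Leiria → Coimbra → Porto: 2 + 2 + 6 + 2 = 12
The minimum is 11.

11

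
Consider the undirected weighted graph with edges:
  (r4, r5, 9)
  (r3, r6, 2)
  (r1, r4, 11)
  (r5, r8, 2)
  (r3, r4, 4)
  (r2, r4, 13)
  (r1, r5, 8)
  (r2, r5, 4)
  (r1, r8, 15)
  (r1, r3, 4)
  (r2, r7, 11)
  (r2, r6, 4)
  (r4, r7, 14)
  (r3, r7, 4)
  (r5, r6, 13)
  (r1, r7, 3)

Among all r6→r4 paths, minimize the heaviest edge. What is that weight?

A few of the r6→r4 routes:
r6 - r3 - r7 - r1 - r5 - r4: max(2, 4, 3, 8, 9) = 9
r6 - r2 - r5 - r1 - r3 - r4: max(4, 4, 8, 4, 4) = 8
r6 - r3 - r1 - r5 - r4: max(2, 4, 8, 9) = 9
r6 - r3 - r4: max(2, 4) = 4
r6 - r2 - r5 - r1 - r7 - r3 - r4: max(4, 4, 8, 3, 4, 4) = 8
Smallest bottleneck: 4.

4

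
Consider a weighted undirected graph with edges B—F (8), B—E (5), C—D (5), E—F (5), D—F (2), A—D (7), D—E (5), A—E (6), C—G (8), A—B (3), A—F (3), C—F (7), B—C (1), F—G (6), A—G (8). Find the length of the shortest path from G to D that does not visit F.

13

Checking several routes:
G-C-D: 8 + 5 = 13
G-A-B-C-D: 8 + 3 + 1 + 5 = 17
G-A-E-D: 8 + 6 + 5 = 19
G-A-D: 8 + 7 = 15
The minimum is 13.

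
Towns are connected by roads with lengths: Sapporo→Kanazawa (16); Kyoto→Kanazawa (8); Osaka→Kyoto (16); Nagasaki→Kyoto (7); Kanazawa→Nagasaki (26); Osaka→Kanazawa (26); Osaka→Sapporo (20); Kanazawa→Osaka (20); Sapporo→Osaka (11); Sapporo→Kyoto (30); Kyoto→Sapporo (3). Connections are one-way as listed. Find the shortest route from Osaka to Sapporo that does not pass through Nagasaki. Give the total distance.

19

Paths from Osaka to Sapporo avoiding Nagasaki:
Osaka -> Kyoto -> Sapporo: 16 + 3 = 19
Osaka -> Sapporo: 20
The minimum is 19.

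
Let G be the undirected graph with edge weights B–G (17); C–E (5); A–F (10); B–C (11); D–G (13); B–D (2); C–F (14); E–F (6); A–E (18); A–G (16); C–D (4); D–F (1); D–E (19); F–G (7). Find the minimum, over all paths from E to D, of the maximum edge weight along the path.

Comparing a few candidate routes:
E-F-C-D: max(6, 14, 4) = 14
E-F-C-B-D: max(6, 14, 11, 2) = 14
E-F-D: max(6, 1) = 6
E-C-D: max(5, 4) = 5
E-F-G-D: max(6, 7, 13) = 13
E-C-B-D: max(5, 11, 2) = 11
Smallest bottleneck: 5.

5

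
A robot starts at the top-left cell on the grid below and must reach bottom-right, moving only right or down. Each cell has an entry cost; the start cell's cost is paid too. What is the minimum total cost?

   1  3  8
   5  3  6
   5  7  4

Best path: r0c0 -> r0c1 -> r1c1 -> r1c2 -> r2c2
Cost: 1 + 3 + 3 + 6 + 4 = 17
(Top row then right column would cost 22.)

17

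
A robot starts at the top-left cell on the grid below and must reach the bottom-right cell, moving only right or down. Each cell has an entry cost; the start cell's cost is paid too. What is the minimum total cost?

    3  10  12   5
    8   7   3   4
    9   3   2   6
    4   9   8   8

37

One optimal route is [0,0] [1,0] [1,1] [1,2] [2,2] [2,3] [3,3].
Its cost is 3 + 8 + 7 + 3 + 2 + 6 + 8 = 37.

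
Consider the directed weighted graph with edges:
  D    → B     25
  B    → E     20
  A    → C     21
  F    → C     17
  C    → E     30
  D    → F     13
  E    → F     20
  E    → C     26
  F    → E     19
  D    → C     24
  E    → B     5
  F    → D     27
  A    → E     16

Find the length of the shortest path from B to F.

Candidate routes:
B -> E -> F: 20 + 20 = 40
Shortest: 40.

40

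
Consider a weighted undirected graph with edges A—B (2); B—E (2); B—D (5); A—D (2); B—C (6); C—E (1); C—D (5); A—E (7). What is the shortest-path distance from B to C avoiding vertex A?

3

Candidate routes:
B → D → C: 5 + 5 = 10
B → C: 6
B → E → C: 2 + 1 = 3
Best route has total 3.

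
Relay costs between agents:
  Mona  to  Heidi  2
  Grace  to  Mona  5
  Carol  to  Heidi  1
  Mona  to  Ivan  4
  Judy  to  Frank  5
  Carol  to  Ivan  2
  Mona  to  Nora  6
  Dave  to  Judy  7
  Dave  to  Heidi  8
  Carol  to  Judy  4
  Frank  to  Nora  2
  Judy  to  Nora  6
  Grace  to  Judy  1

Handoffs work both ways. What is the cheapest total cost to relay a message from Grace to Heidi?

6

Checking several routes:
Grace -> Judy -> Carol -> Heidi: 1 + 4 + 1 = 6
Grace -> Mona -> Ivan -> Carol -> Heidi: 5 + 4 + 2 + 1 = 12
Grace -> Mona -> Heidi: 5 + 2 = 7
Best route has total 6.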